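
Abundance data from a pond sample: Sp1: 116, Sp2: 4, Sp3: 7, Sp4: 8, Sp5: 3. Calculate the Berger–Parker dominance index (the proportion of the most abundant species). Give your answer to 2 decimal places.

Total N = 116+4+7+8+3 = 138, so the proportions are 0.8406, 0.029, 0.0507, 0.058, 0.0217 (working shown to 4 dp, full precision carried).
The largest proportion is 0.8406, i.e. d = 0.84 to 2 decimal places.

0.84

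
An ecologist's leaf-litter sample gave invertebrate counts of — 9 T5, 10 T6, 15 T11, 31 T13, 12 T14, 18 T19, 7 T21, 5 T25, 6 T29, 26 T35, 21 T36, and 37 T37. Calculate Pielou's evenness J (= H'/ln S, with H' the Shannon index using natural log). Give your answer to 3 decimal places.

Total N = 9+10+15+31+12+18+7+5+6+26+21+37 = 197, so the proportions are 0.04569, 0.05076, 0.07614, 0.15736, 0.06091, 0.09137, 0.03553, 0.02538, 0.03046, 0.13198, 0.1066, 0.18782 (working shown to 5 dp, full precision carried).
H' = −Σ pᵢ ln pᵢ = −((-0.14098) + (-0.15130) + (-0.19608) + (-0.29099) + (-0.17045) + (-0.21863) + (-0.11858) + (-0.09324) + (-0.10634) + (-0.26727) + (-0.23864) + (-0.31408)) = 2.30661.
With S = 12 species, ln S = 2.48491, so J = 2.30661/2.48491 = 0.92825, i.e. 0.928 to 3 decimal places.

0.928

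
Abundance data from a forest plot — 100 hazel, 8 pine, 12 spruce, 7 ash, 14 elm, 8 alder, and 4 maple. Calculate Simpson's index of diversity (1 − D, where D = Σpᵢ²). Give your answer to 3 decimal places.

0.550

Total N = 100+8+12+7+14+8+4 = 153, so the proportions are 0.65359, 0.05229, 0.07843, 0.04575, 0.0915, 0.05229, 0.02614 (working shown to 5 dp, full precision carried).
D = 0.65359² + 0.05229² + 0.07843² + 0.04575² + 0.0915² + 0.05229² + 0.02614² = 0.42719 + 0.00273 + 0.00615 + 0.00209 + 0.00837 + 0.00273 + 0.00068 = 0.44996.
So 1 − D = 0.55004, i.e. 0.550 to 3 decimal places.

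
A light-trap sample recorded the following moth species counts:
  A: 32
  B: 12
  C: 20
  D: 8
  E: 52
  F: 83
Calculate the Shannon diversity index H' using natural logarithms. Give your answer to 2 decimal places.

1.52

Total N = 32+12+20+8+52+83 = 207, so the proportions are 0.1546, 0.058, 0.0966, 0.0386, 0.2512, 0.401 (working shown to 4 dp, full precision carried).
Each pᵢ ln pᵢ term: 0.1546×(-1.8670)=-0.2886, 0.058×(-2.8478)=-0.1651, 0.0966×(-2.3370)=-0.2258, 0.0386×(-3.2533)=-0.1257, 0.2512×(-1.3815)=-0.3470, 0.401×(-0.9139)=-0.3664.
Sum = -1.5187, so H' = 1.52.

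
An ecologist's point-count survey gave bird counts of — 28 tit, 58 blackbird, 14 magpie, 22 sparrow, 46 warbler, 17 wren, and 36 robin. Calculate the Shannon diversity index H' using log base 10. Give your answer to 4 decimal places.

0.7977

Total N = 28+58+14+22+46+17+36 = 221, so the proportions are 0.126697, 0.262443, 0.063348, 0.099548, 0.208145, 0.076923, 0.162896 (working shown to 6 dp, full precision carried).
Each pᵢ log₁₀ pᵢ term: 0.126697×(-0.897234)=-0.113677, 0.262443×(-0.580964)=-0.152470, 0.063348×(-1.198264)=-0.075908, 0.099548×(-1.001970)=-0.099744, 0.208145×(-0.681634)=-0.141879, 0.076923×(-1.113943)=-0.085688, 0.162896×(-0.788090)=-0.128377.
Sum = -0.797742, so H' = 0.7977.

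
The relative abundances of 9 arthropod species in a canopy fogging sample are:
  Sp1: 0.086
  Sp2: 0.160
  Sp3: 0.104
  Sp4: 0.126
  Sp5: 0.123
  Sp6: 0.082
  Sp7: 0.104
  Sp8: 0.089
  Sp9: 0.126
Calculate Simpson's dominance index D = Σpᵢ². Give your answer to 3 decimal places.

D = 0.086² + 0.16² + 0.104² + 0.126² + 0.123² + 0.082² + 0.104² + 0.089² + 0.126² = 0.00740 + 0.02560 + 0.01082 + 0.01588 + 0.01513 + 0.00672 + 0.01082 + 0.00792 + 0.01588 = 0.11615 (working shown to 5 dp, full precision carried).
To 3 decimal places, D = 0.116.

0.116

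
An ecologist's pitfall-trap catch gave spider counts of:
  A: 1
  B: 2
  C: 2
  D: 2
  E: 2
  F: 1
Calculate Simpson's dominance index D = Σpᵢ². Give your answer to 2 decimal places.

Total N = 1+2+2+2+2+1 = 10, so the proportions are 0.1, 0.2, 0.2, 0.2, 0.2, 0.1 (working shown to 4 dp, full precision carried).
D = 0.1² + 0.2² + 0.2² + 0.2² + 0.2² + 0.1² = 0.0100 + 0.0400 + 0.0400 + 0.0400 + 0.0400 + 0.0100 = 0.1800.
To 2 decimal places, D = 0.18.

0.18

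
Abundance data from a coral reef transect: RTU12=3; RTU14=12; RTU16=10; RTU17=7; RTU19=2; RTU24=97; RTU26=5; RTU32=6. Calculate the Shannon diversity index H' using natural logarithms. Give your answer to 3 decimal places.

1.197

Total N = 3+12+10+7+2+97+5+6 = 142, so the proportions are 0.02113, 0.08451, 0.07042, 0.0493, 0.01408, 0.6831, 0.03521, 0.04225 (working shown to 5 dp, full precision carried).
Each pᵢ ln pᵢ term: 0.02113×(-3.85721)=-0.08149, 0.08451×(-2.47092)=-0.20881, 0.07042×(-2.65324)=-0.18685, 0.0493×(-3.00992)=-0.14838, 0.01408×(-4.26268)=-0.06004, 0.6831×(-0.38112)=-0.26034, 0.03521×(-3.34639)=-0.11783, 0.04225×(-3.16407)=-0.13369.
Sum = -1.19743, so H' = 1.197.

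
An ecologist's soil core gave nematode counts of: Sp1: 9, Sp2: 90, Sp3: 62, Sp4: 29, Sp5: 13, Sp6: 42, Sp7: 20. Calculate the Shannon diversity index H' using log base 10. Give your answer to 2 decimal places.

Total N = 9+90+62+29+13+42+20 = 265, so the proportions are 0.034, 0.3396, 0.234, 0.1094, 0.0491, 0.1585, 0.0755 (working shown to 4 dp, full precision carried).
Each pᵢ log₁₀ pᵢ term: 0.034×(-1.4690)=-0.0499, 0.3396×(-0.4690)=-0.1593, 0.234×(-0.6309)=-0.1476, 0.1094×(-0.9608)=-0.1051, 0.0491×(-1.3093)=-0.0642, 0.1585×(-0.8000)=-0.1268, 0.0755×(-1.1222)=-0.0847.
Sum = -0.7376, so H' = 0.74.

0.74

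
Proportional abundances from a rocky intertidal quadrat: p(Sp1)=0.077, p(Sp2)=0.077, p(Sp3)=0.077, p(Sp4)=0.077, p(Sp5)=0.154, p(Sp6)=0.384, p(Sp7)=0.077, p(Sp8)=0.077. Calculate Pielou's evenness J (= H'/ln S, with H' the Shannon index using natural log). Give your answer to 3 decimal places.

0.885

H' = −Σ pᵢ ln pᵢ = −((-0.19742) + (-0.19742) + (-0.19742) + (-0.19742) + (-0.28810) + (-0.36753) + (-0.19742) + (-0.19742)) = 1.84018 (working shown to 5 dp, full precision carried).
With S = 8 species, ln S = 2.07944, so J = 1.84018/2.07944 = 0.88494, i.e. 0.885 to 3 decimal places.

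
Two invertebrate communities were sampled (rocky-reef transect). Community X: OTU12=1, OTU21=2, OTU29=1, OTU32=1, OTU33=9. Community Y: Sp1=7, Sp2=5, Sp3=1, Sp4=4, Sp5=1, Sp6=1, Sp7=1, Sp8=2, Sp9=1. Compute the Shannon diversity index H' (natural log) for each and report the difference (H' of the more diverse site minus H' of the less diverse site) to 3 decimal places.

Community X: N=14, proportions 0.07143, 0.14286, 0.07143, 0.07143, 0.64286, giving H' = 1.12753 (working shown to 5 dp, full precision carried).
Community Y: N=23, proportions 0.30435, 0.21739, 0.04348, 0.17391, 0.04348, 0.04348, 0.04348, 0.08696, 0.04348, giving H' = 1.89201.
Difference = |1.12753 − 1.89201| = 0.76448, i.e. 0.764 to 3 decimal places.

0.764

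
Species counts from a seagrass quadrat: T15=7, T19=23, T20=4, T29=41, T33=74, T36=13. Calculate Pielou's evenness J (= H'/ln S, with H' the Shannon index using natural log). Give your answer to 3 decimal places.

Total N = 7+23+4+41+74+13 = 162, so the proportions are 0.04321, 0.14198, 0.02469, 0.25309, 0.45679, 0.08025 (working shown to 5 dp, full precision carried).
H' = −Σ pᵢ ln pᵢ = −((-0.13575) + (-0.27715) + (-0.09139) + (-0.34775) + (-0.35791) + (-0.20243)) = 1.41238.
With S = 6 species, ln S = 1.79176, so J = 1.41238/1.79176 = 0.78827, i.e. 0.788 to 3 decimal places.

0.788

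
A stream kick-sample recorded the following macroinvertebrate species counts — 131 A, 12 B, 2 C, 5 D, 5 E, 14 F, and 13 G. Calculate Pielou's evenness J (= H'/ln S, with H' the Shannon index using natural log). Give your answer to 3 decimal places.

Total N = 131+12+2+5+5+14+13 = 182, so the proportions are 0.71978, 0.06593, 0.01099, 0.02747, 0.02747, 0.07692, 0.07143 (working shown to 5 dp, full precision carried).
H' = −Σ pᵢ ln pᵢ = −((-0.23667) + (-0.17928) + (-0.04957) + (-0.09875) + (-0.09875) + (-0.19730) + (-0.18850)) = 1.04883.
With S = 7 species, ln S = 1.94591, so J = 1.04883/1.94591 = 0.53899, i.e. 0.539 to 3 decimal places.

0.539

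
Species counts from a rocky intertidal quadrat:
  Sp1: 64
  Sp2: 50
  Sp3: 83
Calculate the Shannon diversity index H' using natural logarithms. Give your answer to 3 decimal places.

1.077

Total N = 64+50+83 = 197, so the proportions are 0.32487, 0.25381, 0.42132 (working shown to 5 dp, full precision carried).
Each pᵢ ln pᵢ term: 0.32487×(-1.12432)=-0.36526, 0.25381×(-1.37118)=-0.34802, 0.42132×(-0.86436)=-0.36417.
Sum = -1.07745, so H' = 1.077.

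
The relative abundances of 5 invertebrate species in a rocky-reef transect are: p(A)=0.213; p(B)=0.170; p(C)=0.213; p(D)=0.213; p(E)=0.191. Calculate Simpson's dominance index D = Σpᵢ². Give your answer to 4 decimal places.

0.2015

D = 0.213² + 0.17² + 0.213² + 0.213² + 0.191² = 0.045369 + 0.028900 + 0.045369 + 0.045369 + 0.036481 = 0.201488 (working shown to 6 dp, full precision carried).
To 4 decimal places, D = 0.2015.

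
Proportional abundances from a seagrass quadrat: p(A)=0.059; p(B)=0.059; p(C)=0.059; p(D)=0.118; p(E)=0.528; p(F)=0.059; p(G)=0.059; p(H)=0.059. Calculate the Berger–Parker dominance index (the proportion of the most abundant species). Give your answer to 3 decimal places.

The largest proportion is 0.528, i.e. d = 0.528 to 3 decimal places.

0.528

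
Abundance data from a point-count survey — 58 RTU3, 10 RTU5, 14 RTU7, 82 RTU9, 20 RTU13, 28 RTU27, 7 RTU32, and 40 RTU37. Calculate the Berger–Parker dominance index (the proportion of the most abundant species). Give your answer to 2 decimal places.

0.32

Total N = 58+10+14+82+20+28+7+40 = 259, so the proportions are 0.2239, 0.0386, 0.0541, 0.3166, 0.0772, 0.1081, 0.027, 0.1544 (working shown to 4 dp, full precision carried).
The largest proportion is 0.3166, i.e. d = 0.32 to 2 decimal places.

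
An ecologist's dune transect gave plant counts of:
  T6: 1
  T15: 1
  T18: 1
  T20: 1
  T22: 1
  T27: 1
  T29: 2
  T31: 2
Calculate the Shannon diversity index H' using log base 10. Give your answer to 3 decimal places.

0.880

Total N = 1+1+1+1+1+1+2+2 = 10, so the proportions are 0.1, 0.1, 0.1, 0.1, 0.1, 0.1, 0.2, 0.2 (working shown to 5 dp, full precision carried).
Each pᵢ log₁₀ pᵢ term: 0.1×(-1.00000)=-0.10000, 0.1×(-1.00000)=-0.10000, 0.1×(-1.00000)=-0.10000, 0.1×(-1.00000)=-0.10000, 0.1×(-1.00000)=-0.10000, 0.1×(-1.00000)=-0.10000, 0.2×(-0.69897)=-0.13979, 0.2×(-0.69897)=-0.13979.
Sum = -0.87959, so H' = 0.880.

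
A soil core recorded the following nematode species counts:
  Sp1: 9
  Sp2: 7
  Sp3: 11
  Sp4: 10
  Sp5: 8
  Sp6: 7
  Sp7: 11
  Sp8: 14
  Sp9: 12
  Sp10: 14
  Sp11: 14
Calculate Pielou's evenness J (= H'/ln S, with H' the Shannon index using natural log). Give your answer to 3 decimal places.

0.988

Total N = 9+7+11+10+8+7+11+14+12+14+14 = 117, so the proportions are 0.07692, 0.05983, 0.09402, 0.08547, 0.06838, 0.05983, 0.09402, 0.11966, 0.10256, 0.11966, 0.11966 (working shown to 5 dp, full precision carried).
H' = −Σ pᵢ ln pᵢ = −((-0.19730) + (-0.16849) + (-0.22228) + (-0.21022) + (-0.18343) + (-0.16849) + (-0.22228) + (-0.25405) + (-0.23357) + (-0.25405) + (-0.25405)) = 2.36822.
With S = 11 species, ln S = 2.39790, so J = 2.36822/2.39790 = 0.98763, i.e. 0.988 to 3 decimal places.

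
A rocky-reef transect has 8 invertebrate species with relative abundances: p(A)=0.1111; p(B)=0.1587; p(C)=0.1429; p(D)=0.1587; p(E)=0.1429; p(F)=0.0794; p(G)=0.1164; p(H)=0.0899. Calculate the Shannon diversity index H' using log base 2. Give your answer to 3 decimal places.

2.961

Each pᵢ log₂ pᵢ term (working shown to 5 dp, full precision carried): 0.1111×(-3.17007)=-0.35219, 0.1587×(-2.65563)=-0.42145, 0.1429×(-2.80692)=-0.40111, 0.1587×(-2.65563)=-0.42145, 0.1429×(-2.80692)=-0.40111, 0.0794×(-3.65472)=-0.29018, 0.1164×(-3.10284)=-0.36117, 0.0899×(-3.47554)=-0.31245.
Sum = -2.96111, so H' = 2.961.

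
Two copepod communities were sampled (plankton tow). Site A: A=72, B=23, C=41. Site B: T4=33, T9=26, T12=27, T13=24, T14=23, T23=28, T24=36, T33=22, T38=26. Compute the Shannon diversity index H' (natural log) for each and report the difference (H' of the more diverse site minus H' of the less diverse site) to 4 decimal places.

1.1862

Site A: N=136, proportions 0.5294118, 0.1691176, 0.3014706, giving H' = 0.9987374 (working shown to 7 dp, full precision carried).
Site B: N=245, proportions 0.1346939, 0.1061224, 0.1102041, 0.0979592, 0.0938776, 0.1142857, 0.1469388, 0.0897959, 0.1061224, giving H' = 2.1849547.
Difference = |0.9987374 − 2.1849547| = 1.1862173, i.e. 1.1862 to 4 decimal places.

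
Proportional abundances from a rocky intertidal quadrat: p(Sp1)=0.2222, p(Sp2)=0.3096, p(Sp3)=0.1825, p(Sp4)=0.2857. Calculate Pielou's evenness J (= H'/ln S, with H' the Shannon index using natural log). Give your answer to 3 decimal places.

0.985

H' = −Σ pᵢ ln pᵢ = −((-0.33423) + (-0.36300) + (-0.31043) + (-0.35793)) = 1.36559 (working shown to 5 dp, full precision carried).
With S = 4 species, ln S = 1.38629, so J = 1.36559/1.38629 = 0.98506, i.e. 0.985 to 3 decimal places.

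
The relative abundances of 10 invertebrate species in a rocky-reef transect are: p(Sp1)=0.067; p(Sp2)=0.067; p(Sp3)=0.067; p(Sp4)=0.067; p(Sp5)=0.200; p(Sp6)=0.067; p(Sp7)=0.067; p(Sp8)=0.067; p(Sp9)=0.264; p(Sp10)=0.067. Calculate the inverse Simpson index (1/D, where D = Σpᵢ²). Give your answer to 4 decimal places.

6.8678

D = 0.067² + 0.067² + 0.067² + 0.067² + 0.2² + 0.067² + 0.067² + 0.067² + 0.264² + 0.067² = 0.00448900 + 0.00448900 + 0.00448900 + 0.00448900 + 0.04000000 + 0.00448900 + 0.00448900 + 0.00448900 + 0.06969600 + 0.00448900 = 0.14560800 (working shown to 8 dp, full precision carried).
So 1/D = 6.867755, i.e. 6.8678 to 4 decimal places.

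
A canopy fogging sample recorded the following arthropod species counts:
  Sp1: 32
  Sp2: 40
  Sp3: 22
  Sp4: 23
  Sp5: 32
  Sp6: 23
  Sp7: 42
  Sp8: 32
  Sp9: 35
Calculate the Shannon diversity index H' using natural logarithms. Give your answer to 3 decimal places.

2.172

Total N = 32+40+22+23+32+23+42+32+35 = 281, so the proportions are 0.11388, 0.14235, 0.07829, 0.08185, 0.11388, 0.08185, 0.14947, 0.11388, 0.12456 (working shown to 5 dp, full precision carried).
Each pᵢ ln pᵢ term: 0.11388×(-2.17262)=-0.24742, 0.14235×(-1.94948)=-0.27751, 0.07829×(-2.54731)=-0.19943, 0.08185×(-2.50286)=-0.20486, 0.11388×(-2.17262)=-0.24742, 0.08185×(-2.50286)=-0.20486, 0.14947×(-1.90069)=-0.28409, 0.11388×(-2.17262)=-0.24742, 0.12456×(-2.08301)=-0.25945.
Sum = -2.17244, so H' = 2.172.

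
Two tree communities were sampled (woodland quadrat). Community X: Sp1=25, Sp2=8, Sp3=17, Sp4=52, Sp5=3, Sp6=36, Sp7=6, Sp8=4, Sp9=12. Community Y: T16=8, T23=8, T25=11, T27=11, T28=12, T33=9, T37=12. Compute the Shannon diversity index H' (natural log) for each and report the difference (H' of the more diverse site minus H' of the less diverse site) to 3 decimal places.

0.085

Community X: N=163, proportions 0.1533742, 0.0490798, 0.1042945, 0.3190184, 0.0184049, 0.2208589, 0.0368098, 0.0245399, 0.0736196, giving H' = 1.8474075 (working shown to 7 dp, full precision carried).
Community Y: N=71, proportions 0.1126761, 0.1126761, 0.1549296, 0.1549296, 0.1690141, 0.1267606, 0.1690141, giving H' = 1.9325737.
Difference = |1.8474075 − 1.9325737| = 0.0851662, i.e. 0.085 to 3 decimal places.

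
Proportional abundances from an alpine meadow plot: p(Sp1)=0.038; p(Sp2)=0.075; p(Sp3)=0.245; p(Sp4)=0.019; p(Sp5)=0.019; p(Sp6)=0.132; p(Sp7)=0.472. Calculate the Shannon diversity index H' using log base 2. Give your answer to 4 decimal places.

2.0708

Each pᵢ log₂ pᵢ term (working shown to 6 dp, full precision carried): 0.038×(-4.717857)=-0.179279, 0.075×(-3.736966)=-0.280272, 0.245×(-2.029146)=-0.497141, 0.019×(-5.717857)=-0.108639, 0.019×(-5.717857)=-0.108639, 0.132×(-2.921390)=-0.385624, 0.472×(-1.083141)=-0.511243.
Sum = -2.070837, so H' = 2.0708.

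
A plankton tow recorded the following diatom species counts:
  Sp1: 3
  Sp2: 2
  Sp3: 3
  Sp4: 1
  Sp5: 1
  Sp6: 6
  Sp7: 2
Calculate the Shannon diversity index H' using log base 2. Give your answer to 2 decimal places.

Total N = 3+2+3+1+1+6+2 = 18, so the proportions are 0.1667, 0.1111, 0.1667, 0.0556, 0.0556, 0.3333, 0.1111 (working shown to 4 dp, full precision carried).
Each pᵢ log₂ pᵢ term: 0.1667×(-2.5850)=-0.4308, 0.1111×(-3.1699)=-0.3522, 0.1667×(-2.5850)=-0.4308, 0.0556×(-4.1699)=-0.2317, 0.0556×(-4.1699)=-0.2317, 0.3333×(-1.5850)=-0.5283, 0.1111×(-3.1699)=-0.3522.
Sum = -2.5577, so H' = 2.56.

2.56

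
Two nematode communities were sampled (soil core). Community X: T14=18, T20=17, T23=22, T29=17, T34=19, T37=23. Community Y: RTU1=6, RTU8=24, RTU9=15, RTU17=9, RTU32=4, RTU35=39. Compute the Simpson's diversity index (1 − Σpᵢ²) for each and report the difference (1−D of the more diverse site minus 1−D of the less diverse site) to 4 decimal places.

0.0918

Community X: N=116, proportions 0.1551724, 0.1465517, 0.1896552, 0.1465517, 0.1637931, 0.1982759, giving 1−D = 0.8308561 (working shown to 7 dp, full precision carried).
Community Y: N=97, proportions 0.0618557, 0.2474227, 0.1546392, 0.0927835, 0.0412371, 0.4020619, giving 1−D = 0.7390796.
Difference = |0.8308561 − 0.7390796| = 0.0917765, i.e. 0.0918 to 4 decimal places.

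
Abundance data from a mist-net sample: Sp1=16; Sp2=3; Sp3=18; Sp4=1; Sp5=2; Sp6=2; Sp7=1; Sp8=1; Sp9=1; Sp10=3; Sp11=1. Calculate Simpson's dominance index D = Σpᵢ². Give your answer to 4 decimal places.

Total N = 16+3+18+1+2+2+1+1+1+3+1 = 49, so the proportions are 0.326531, 0.061224, 0.367347, 0.020408, 0.040816, 0.040816, 0.020408, 0.020408, 0.020408, 0.061224, 0.020408 (working shown to 6 dp, full precision carried).
D = 0.326531² + 0.061224² + 0.367347² + 0.020408² + 0.040816² + 0.040816² + 0.020408² + 0.020408² + 0.020408² + 0.061224² + 0.020408² = 0.106622 + 0.003748 + 0.134944 + 0.000416 + 0.001666 + 0.001666 + 0.000416 + 0.000416 + 0.000416 + 0.003748 + 0.000416 = 0.254477.
To 4 decimal places, D = 0.2545.

0.2545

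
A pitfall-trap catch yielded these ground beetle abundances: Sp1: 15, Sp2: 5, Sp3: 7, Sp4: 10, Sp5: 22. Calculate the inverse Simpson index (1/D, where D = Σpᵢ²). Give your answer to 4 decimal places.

Total N = 15+5+7+10+22 = 59, so the proportions are 0.25423729, 0.08474576, 0.11864407, 0.16949153, 0.37288136 (working shown to 8 dp, full precision carried).
D = 0.25423729² + 0.08474576² + 0.11864407² + 0.16949153² + 0.37288136² = 0.06463660 + 0.00718184 + 0.01407641 + 0.02872738 + 0.13904051 = 0.25366274.
So 1/D = 3.942242, i.e. 3.9422 to 4 decimal places.

3.9422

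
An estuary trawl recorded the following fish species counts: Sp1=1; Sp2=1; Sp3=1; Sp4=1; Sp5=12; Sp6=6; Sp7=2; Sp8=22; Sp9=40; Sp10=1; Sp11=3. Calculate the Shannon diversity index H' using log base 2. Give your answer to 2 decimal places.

2.31

Total N = 1+1+1+1+12+6+2+22+40+1+3 = 90, so the proportions are 0.0111, 0.0111, 0.0111, 0.0111, 0.1333, 0.0667, 0.0222, 0.2444, 0.4444, 0.0111, 0.0333 (working shown to 4 dp, full precision carried).
Each pᵢ log₂ pᵢ term: 0.0111×(-6.4919)=-0.0721, 0.0111×(-6.4919)=-0.0721, 0.0111×(-6.4919)=-0.0721, 0.0111×(-6.4919)=-0.0721, 0.1333×(-2.9069)=-0.3876, 0.0667×(-3.9069)=-0.2605, 0.0222×(-5.4919)=-0.1220, 0.2444×(-2.0324)=-0.4968, 0.4444×(-1.1699)=-0.5200, 0.0111×(-6.4919)=-0.0721, 0.0333×(-4.9069)=-0.1636.
Sum = -2.3111, so H' = 2.31.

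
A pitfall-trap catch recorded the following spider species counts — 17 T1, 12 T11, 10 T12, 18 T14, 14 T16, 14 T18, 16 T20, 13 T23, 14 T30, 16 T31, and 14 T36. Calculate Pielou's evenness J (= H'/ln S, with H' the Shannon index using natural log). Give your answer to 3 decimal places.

Total N = 17+12+10+18+14+14+16+13+14+16+14 = 158, so the proportions are 0.10759, 0.07595, 0.06329, 0.11392, 0.08861, 0.08861, 0.10127, 0.08228, 0.08861, 0.10127, 0.08861 (working shown to 5 dp, full precision carried).
H' = −Σ pᵢ ln pᵢ = −((-0.23987) + (-0.19577) + (-0.17468) + (-0.24747) + (-0.21474) + (-0.21474) + (-0.23190) + (-0.20550) + (-0.21474) + (-0.23190) + (-0.21474)) = 2.38607.
With S = 11 species, ln S = 2.39790, so J = 2.38607/2.39790 = 0.99507, i.e. 0.995 to 3 decimal places.

0.995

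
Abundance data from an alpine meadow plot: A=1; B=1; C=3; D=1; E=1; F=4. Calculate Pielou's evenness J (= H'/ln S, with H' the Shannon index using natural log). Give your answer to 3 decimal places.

0.890

Total N = 1+1+3+1+1+4 = 11, so the proportions are 0.09091, 0.09091, 0.27273, 0.09091, 0.09091, 0.36364 (working shown to 5 dp, full precision carried).
H' = −Σ pᵢ ln pᵢ = −((-0.21799) + (-0.21799) + (-0.35435) + (-0.21799) + (-0.21799) + (-0.36785)) = 1.59417.
With S = 6 species, ln S = 1.79176, so J = 1.59417/1.79176 = 0.88972, i.e. 0.890 to 3 decimal places.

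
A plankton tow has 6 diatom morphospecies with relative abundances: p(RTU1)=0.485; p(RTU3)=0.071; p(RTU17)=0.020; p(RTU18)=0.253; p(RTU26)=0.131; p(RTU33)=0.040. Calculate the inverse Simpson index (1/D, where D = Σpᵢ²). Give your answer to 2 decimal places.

3.09

D = 0.485² + 0.071² + 0.02² + 0.253² + 0.131² + 0.04² = 0.23522 + 0.00504 + 0.00040 + 0.06401 + 0.01716 + 0.00160 = 0.32344 (working shown to 5 dp, full precision carried).
So 1/D = 3.0918, i.e. 3.09 to 2 decimal places.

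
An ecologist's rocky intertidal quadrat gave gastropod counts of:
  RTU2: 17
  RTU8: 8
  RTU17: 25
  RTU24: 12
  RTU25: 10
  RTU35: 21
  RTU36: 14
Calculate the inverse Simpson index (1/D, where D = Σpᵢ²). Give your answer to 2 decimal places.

6.16

Total N = 17+8+25+12+10+21+14 = 107, so the proportions are 0.158879, 0.074766, 0.233645, 0.11215, 0.093458, 0.196262, 0.130841 (working shown to 6 dp, full precision carried).
D = 0.158879² + 0.074766² + 0.233645² + 0.11215² + 0.093458² + 0.196262² + 0.130841² = 0.025242 + 0.005590 + 0.054590 + 0.012578 + 0.008734 + 0.038519 + 0.017119 = 0.162372.
So 1/D = 6.1587, i.e. 6.16 to 2 decimal places.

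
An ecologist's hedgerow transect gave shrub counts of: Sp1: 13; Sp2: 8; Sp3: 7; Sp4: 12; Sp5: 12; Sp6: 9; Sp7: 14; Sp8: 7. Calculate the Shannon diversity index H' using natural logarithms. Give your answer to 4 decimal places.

Total N = 13+8+7+12+12+9+14+7 = 82, so the proportions are 0.158537, 0.097561, 0.085366, 0.146341, 0.146341, 0.109756, 0.170732, 0.085366 (working shown to 6 dp, full precision carried).
Each pᵢ ln pᵢ term: 0.158537×(-1.841770)=-0.291988, 0.097561×(-2.327278)=-0.227051, 0.085366×(-2.460809)=-0.210069, 0.146341×(-1.921813)=-0.281241, 0.146341×(-1.921813)=-0.281241, 0.109756×(-2.209495)=-0.242506, 0.170732×(-1.767662)=-0.301796, 0.085366×(-2.460809)=-0.210069.
Sum = -2.045961, so H' = 2.0460.

2.0460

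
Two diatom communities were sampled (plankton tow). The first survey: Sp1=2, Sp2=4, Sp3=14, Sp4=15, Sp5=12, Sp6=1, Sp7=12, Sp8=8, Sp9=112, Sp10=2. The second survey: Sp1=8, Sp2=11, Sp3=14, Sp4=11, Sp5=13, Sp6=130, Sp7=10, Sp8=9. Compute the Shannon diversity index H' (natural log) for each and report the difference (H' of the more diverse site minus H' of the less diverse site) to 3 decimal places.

0.039

The first survey: N=182, proportions 0.01099, 0.02198, 0.07692, 0.08242, 0.06593, 0.00549, 0.06593, 0.04396, 0.61538, 0.01099, giving H' = 1.40933 (working shown to 5 dp, full precision carried).
The second survey: N=206, proportions 0.03883, 0.0534, 0.06796, 0.0534, 0.06311, 0.63107, 0.04854, 0.04369, giving H' = 1.37030.
Difference = |1.40933 − 1.37030| = 0.03903, i.e. 0.039 to 3 decimal places.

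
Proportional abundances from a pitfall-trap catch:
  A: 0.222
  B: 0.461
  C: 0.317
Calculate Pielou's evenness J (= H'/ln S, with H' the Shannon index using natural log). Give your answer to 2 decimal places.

H' = −Σ pᵢ ln pᵢ = −((-0.3341) + (-0.3570) + (-0.3642)) = 1.0553 (working shown to 4 dp, full precision carried).
With S = 3 species, ln S = 1.0986, so J = 1.0553/1.0986 = 0.9606, i.e. 0.96 to 2 decimal places.

0.96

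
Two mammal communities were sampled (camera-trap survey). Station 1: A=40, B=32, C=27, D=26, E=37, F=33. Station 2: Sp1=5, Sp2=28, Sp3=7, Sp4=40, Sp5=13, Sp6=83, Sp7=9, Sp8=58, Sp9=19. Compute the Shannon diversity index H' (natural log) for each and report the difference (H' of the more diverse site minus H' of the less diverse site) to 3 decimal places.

Station 1: N=195, proportions 0.20513, 0.1641, 0.13846, 0.13333, 0.18974, 0.16923, giving H' = 1.77995 (working shown to 5 dp, full precision carried).
Station 2: N=262, proportions 0.01908, 0.10687, 0.02672, 0.15267, 0.04962, 0.31679, 0.03435, 0.22137, 0.07252, giving H' = 1.85133.
Difference = |1.77995 − 1.85133| = 0.07138, i.e. 0.071 to 3 decimal places.

0.071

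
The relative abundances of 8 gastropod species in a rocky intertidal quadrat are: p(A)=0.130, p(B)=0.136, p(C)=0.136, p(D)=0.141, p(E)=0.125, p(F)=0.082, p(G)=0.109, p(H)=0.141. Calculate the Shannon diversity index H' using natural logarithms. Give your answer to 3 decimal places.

Each pᵢ ln pᵢ term (working shown to 5 dp, full precision carried): 0.13×(-2.04022)=-0.26523, 0.136×(-1.99510)=-0.27133, 0.136×(-1.99510)=-0.27133, 0.141×(-1.95900)=-0.27622, 0.125×(-2.07944)=-0.25993, 0.082×(-2.50104)=-0.20508, 0.109×(-2.21641)=-0.24159, 0.141×(-1.95900)=-0.27622.
Sum = -2.06694, so H' = 2.067.

2.067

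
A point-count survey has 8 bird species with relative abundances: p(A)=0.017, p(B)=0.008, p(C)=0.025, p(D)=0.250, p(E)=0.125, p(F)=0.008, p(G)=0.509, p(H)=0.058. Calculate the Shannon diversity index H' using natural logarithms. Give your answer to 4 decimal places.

1.3541

Each pᵢ ln pᵢ term (working shown to 6 dp, full precision carried): 0.017×(-4.074542)=-0.069267, 0.008×(-4.828314)=-0.038627, 0.025×(-3.688879)=-0.092222, 0.25×(-1.386294)=-0.346574, 0.125×(-2.079442)=-0.259930, 0.008×(-4.828314)=-0.038627, 0.509×(-0.675307)=-0.343731, 0.058×(-2.847312)=-0.165144.
Sum = -1.354122, so H' = 1.3541.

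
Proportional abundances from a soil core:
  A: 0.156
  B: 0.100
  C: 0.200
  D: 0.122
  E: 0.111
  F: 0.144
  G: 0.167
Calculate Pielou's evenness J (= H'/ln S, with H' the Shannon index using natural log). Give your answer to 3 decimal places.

H' = −Σ pᵢ ln pᵢ = −((-0.28983) + (-0.23026) + (-0.32189) + (-0.25666) + (-0.24400) + (-0.27906) + (-0.29889)) = 1.92059 (working shown to 5 dp, full precision carried).
With S = 7 species, ln S = 1.94591, so J = 1.92059/1.94591 = 0.98699, i.e. 0.987 to 3 decimal places.

0.987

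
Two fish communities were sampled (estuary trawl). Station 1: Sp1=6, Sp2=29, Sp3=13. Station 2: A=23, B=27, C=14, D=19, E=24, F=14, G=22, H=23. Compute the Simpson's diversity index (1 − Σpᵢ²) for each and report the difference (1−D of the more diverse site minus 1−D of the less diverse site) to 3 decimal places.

0.323

Station 1: N=48, proportions 0.125, 0.60417, 0.27083, giving 1−D = 0.54601 (working shown to 5 dp, full precision carried).
Station 2: N=166, proportions 0.13855, 0.16265, 0.08434, 0.11446, 0.14458, 0.08434, 0.13253, 0.13855, giving 1−D = 0.86936.
Difference = |0.54601 − 0.86936| = 0.32335, i.e. 0.323 to 3 decimal places.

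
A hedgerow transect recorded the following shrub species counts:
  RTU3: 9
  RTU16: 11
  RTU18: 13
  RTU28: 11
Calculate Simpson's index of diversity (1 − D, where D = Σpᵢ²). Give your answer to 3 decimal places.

Total N = 9+11+13+11 = 44, so the proportions are 0.20455, 0.25, 0.29545, 0.25 (working shown to 5 dp, full precision carried).
D = 0.20455² + 0.25² + 0.29545² + 0.25² = 0.04184 + 0.06250 + 0.08729 + 0.06250 = 0.25413.
So 1 − D = 0.74587, i.e. 0.746 to 3 decimal places.

0.746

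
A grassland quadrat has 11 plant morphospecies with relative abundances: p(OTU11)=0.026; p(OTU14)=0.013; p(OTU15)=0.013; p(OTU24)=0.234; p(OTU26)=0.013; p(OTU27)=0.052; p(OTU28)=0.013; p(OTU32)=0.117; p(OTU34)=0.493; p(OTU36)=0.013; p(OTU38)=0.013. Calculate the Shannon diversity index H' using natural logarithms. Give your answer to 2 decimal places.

Each pᵢ ln pᵢ term (working shown to 4 dp, full precision carried): 0.026×(-3.6497)=-0.0949, 0.013×(-4.3428)=-0.0565, 0.013×(-4.3428)=-0.0565, 0.234×(-1.4524)=-0.3399, 0.013×(-4.3428)=-0.0565, 0.052×(-2.9565)=-0.1537, 0.013×(-4.3428)=-0.0565, 0.117×(-2.1456)=-0.2510, 0.493×(-0.7072)=-0.3487, 0.013×(-4.3428)=-0.0565, 0.013×(-4.3428)=-0.0565.
Sum = -1.5269, so H' = 1.53.

1.53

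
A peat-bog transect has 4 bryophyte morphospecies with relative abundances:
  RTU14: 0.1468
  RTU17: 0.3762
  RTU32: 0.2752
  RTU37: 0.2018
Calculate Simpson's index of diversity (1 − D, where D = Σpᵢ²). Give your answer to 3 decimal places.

D = 0.1468² + 0.3762² + 0.2752² + 0.2018² = 0.02155 + 0.14153 + 0.07574 + 0.04072 = 0.27953 (working shown to 5 dp, full precision carried).
So 1 − D = 0.72047, i.e. 0.720 to 3 decimal places.

0.720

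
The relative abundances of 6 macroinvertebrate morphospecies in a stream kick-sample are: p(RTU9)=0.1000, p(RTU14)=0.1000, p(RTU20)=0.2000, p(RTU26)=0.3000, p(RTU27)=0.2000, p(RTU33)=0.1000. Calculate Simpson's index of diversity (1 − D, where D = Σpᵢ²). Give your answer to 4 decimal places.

D = 0.1² + 0.1² + 0.2² + 0.3² + 0.2² + 0.1² = 0.010000 + 0.010000 + 0.040000 + 0.090000 + 0.040000 + 0.010000 = 0.200000 (working shown to 6 dp, full precision carried).
So 1 − D = 0.800000, i.e. 0.8000 to 4 decimal places.

0.8000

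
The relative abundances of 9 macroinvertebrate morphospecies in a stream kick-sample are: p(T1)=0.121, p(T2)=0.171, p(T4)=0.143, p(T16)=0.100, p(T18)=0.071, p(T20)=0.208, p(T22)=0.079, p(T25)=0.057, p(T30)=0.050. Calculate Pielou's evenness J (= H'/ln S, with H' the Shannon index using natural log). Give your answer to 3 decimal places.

H' = −Σ pᵢ ln pᵢ = −((-0.25555) + (-0.30200) + (-0.27812) + (-0.23026) + (-0.18780) + (-0.32661) + (-0.20053) + (-0.16329) + (-0.14979)) = 2.09394 (working shown to 5 dp, full precision carried).
With S = 9 species, ln S = 2.19722, so J = 2.09394/2.19722 = 0.95299, i.e. 0.953 to 3 decimal places.

0.953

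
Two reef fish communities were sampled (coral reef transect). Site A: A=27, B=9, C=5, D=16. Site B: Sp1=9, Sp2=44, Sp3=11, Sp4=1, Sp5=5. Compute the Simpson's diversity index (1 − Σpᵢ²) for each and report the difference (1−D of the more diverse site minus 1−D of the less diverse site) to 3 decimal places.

Site A: N=57, proportions 0.473684, 0.157895, 0.087719, 0.280702, giving 1−D = 0.664204 (working shown to 6 dp, full precision carried).
Site B: N=70, proportions 0.128571, 0.628571, 0.157143, 0.014286, 0.071429, giving 1−D = 0.558367.
Difference = |0.664204 − 0.558367| = 0.105837, i.e. 0.106 to 3 decimal places.

0.106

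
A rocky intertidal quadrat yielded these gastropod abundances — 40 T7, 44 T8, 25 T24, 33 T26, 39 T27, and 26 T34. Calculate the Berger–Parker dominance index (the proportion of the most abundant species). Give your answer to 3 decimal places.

Total N = 40+44+25+33+39+26 = 207, so the proportions are 0.19324, 0.21256, 0.12077, 0.15942, 0.18841, 0.1256 (working shown to 5 dp, full precision carried).
The largest proportion is 0.21256, i.e. d = 0.213 to 3 decimal places.

0.213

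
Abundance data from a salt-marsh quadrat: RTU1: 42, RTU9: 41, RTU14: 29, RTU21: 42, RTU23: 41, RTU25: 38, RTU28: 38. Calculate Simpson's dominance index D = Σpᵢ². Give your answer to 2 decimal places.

0.14

Total N = 42+41+29+42+41+38+38 = 271, so the proportions are 0.155, 0.1513, 0.107, 0.155, 0.1513, 0.1402, 0.1402 (working shown to 4 dp, full precision carried).
D = 0.155² + 0.1513² + 0.107² + 0.155² + 0.1513² + 0.1402² + 0.1402² = 0.0240 + 0.0229 + 0.0115 + 0.0240 + 0.0229 + 0.0197 + 0.0197 = 0.1446.
To 2 decimal places, D = 0.14.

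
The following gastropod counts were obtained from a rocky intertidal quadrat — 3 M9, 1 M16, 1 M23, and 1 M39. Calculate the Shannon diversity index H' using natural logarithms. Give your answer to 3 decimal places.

Total N = 3+1+1+1 = 6, so the proportions are 0.5, 0.16667, 0.16667, 0.16667 (working shown to 5 dp, full precision carried).
Each pᵢ ln pᵢ term: 0.5×(-0.69315)=-0.34657, 0.16667×(-1.79176)=-0.29863, 0.16667×(-1.79176)=-0.29863, 0.16667×(-1.79176)=-0.29863.
Sum = -1.24245, so H' = 1.242.

1.242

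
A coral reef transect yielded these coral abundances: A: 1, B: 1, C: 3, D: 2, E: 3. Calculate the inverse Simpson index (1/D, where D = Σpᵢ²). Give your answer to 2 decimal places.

Total N = 1+1+3+2+3 = 10, so the proportions are 0.1, 0.1, 0.3, 0.2, 0.3 (working shown to 6 dp, full precision carried).
D = 0.1² + 0.1² + 0.3² + 0.2² + 0.3² = 0.010000 + 0.010000 + 0.090000 + 0.040000 + 0.090000 = 0.240000.
So 1/D = 4.1667, i.e. 4.17 to 2 decimal places.

4.17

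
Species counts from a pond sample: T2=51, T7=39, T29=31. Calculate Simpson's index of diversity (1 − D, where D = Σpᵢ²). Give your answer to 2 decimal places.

0.65

Total N = 51+39+31 = 121, so the proportions are 0.4215, 0.3223, 0.2562 (working shown to 4 dp, full precision carried).
D = 0.4215² + 0.3223² + 0.2562² = 0.1777 + 0.1039 + 0.0656 = 0.3472.
So 1 − D = 0.6528, i.e. 0.65 to 2 decimal places.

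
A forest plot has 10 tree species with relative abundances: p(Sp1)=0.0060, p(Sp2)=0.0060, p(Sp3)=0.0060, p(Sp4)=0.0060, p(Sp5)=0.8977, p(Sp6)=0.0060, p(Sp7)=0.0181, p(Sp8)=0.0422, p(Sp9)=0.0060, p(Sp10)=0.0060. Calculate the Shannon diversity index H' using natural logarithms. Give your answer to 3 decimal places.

Each pᵢ ln pᵢ term (working shown to 5 dp, full precision carried): 0.006×(-5.11600)=-0.03070, 0.006×(-5.11600)=-0.03070, 0.006×(-5.11600)=-0.03070, 0.006×(-5.11600)=-0.03070, 0.8977×(-0.10792)=-0.09688, 0.006×(-5.11600)=-0.03070, 0.0181×(-4.01184)=-0.07261, 0.0422×(-3.16534)=-0.13358, 0.006×(-5.11600)=-0.03070, 0.006×(-5.11600)=-0.03070.
Sum = -0.51794, so H' = 0.518.

0.518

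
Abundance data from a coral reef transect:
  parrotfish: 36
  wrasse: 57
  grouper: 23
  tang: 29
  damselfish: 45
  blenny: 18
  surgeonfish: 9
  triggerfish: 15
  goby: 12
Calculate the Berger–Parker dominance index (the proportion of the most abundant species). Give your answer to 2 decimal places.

0.23

Total N = 36+57+23+29+45+18+9+15+12 = 244, so the proportions are 0.1475, 0.2336, 0.0943, 0.1189, 0.1844, 0.0738, 0.0369, 0.0615, 0.0492 (working shown to 4 dp, full precision carried).
The largest proportion is 0.2336, i.e. d = 0.23 to 2 decimal places.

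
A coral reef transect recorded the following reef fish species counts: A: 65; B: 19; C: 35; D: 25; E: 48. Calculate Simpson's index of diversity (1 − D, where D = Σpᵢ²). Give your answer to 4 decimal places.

0.7629

Total N = 65+19+35+25+48 = 192, so the proportions are 0.338542, 0.098958, 0.182292, 0.130208, 0.25 (working shown to 6 dp, full precision carried).
D = 0.338542² + 0.098958² + 0.182292² + 0.130208² + 0.25² = 0.114610 + 0.009793 + 0.033230 + 0.016954 + 0.062500 = 0.237088.
So 1 − D = 0.762912, i.e. 0.7629 to 4 decimal places.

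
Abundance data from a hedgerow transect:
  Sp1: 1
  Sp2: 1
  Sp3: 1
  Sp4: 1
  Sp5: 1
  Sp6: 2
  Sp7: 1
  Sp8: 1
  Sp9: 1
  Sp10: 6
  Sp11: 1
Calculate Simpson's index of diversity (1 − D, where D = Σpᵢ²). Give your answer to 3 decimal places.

Total N = 1+1+1+1+1+2+1+1+1+6+1 = 17, so the proportions are 0.05882, 0.05882, 0.05882, 0.05882, 0.05882, 0.11765, 0.05882, 0.05882, 0.05882, 0.35294, 0.05882 (working shown to 5 dp, full precision carried).
D = 0.05882² + 0.05882² + 0.05882² + 0.05882² + 0.05882² + 0.11765² + 0.05882² + 0.05882² + 0.05882² + 0.35294² + 0.05882² = 0.00346 + 0.00346 + 0.00346 + 0.00346 + 0.00346 + 0.01384 + 0.00346 + 0.00346 + 0.00346 + 0.12457 + 0.00346 = 0.16955.
So 1 − D = 0.83045, i.e. 0.830 to 3 decimal places.

0.830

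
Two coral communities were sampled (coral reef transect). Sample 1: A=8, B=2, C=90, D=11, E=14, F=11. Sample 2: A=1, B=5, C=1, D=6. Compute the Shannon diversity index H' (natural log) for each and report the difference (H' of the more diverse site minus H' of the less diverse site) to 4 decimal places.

0.0238

Sample 1: N=136, proportions 0.058824, 0.014706, 0.661765, 0.080882, 0.102941, 0.080882, giving H' = 1.142764 (working shown to 6 dp, full precision carried).
Sample 2: N=13, proportions 0.076923, 0.384615, 0.076923, 0.461538, giving H' = 1.118969.
Difference = |1.142764 − 1.118969| = 0.023795, i.e. 0.0238 to 4 decimal places.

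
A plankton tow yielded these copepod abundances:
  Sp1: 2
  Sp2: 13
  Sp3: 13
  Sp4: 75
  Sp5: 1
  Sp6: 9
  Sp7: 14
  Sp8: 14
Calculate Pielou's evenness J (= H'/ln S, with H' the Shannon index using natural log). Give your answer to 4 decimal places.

0.7238

Total N = 2+13+13+75+1+9+14+14 = 141, so the proportions are 0.014184, 0.092199, 0.092199, 0.531915, 0.007092, 0.06383, 0.099291, 0.099291 (working shown to 6 dp, full precision carried).
H' = −Σ pᵢ ln pᵢ = −((-0.060363) + (-0.219784) + (-0.219784) + (-0.335783) + (-0.035098) + (-0.175630) + (-0.229332) + (-0.229332)) = 1.505106.
With S = 8 species, ln S = 2.079442, so J = 1.505106/2.079442 = 0.723803, i.e. 0.7238 to 4 decimal places.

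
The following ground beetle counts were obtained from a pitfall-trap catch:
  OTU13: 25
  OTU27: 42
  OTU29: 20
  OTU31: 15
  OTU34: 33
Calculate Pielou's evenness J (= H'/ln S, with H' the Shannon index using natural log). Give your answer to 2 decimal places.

0.96

Total N = 25+42+20+15+33 = 135, so the proportions are 0.1852, 0.3111, 0.1481, 0.1111, 0.2444 (working shown to 4 dp, full precision carried).
H' = −Σ pᵢ ln pᵢ = −((-0.3123) + (-0.3633) + (-0.2829) + (-0.2441) + (-0.3444)) = 1.5469.
With S = 5 species, ln S = 1.6094, so J = 1.5469/1.6094 = 0.9612, i.e. 0.96 to 2 decimal places.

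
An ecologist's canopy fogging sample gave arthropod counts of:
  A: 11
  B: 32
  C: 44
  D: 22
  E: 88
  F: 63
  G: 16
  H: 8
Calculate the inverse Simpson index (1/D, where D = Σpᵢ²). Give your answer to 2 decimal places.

5.17

Total N = 11+32+44+22+88+63+16+8 = 284, so the proportions are 0.038732, 0.112676, 0.15493, 0.077465, 0.309859, 0.221831, 0.056338, 0.028169 (working shown to 6 dp, full precision carried).
D = 0.038732² + 0.112676² + 0.15493² + 0.077465² + 0.309859² + 0.221831² + 0.056338² + 0.028169² = 0.001500 + 0.012696 + 0.024003 + 0.006001 + 0.096013 + 0.049209 + 0.003174 + 0.000793 = 0.193389.
So 1/D = 5.1709, i.e. 5.17 to 2 decimal places.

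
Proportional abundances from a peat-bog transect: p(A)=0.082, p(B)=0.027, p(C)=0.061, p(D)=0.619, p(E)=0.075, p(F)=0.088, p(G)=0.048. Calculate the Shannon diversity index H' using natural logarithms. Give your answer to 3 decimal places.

Each pᵢ ln pᵢ term (working shown to 5 dp, full precision carried): 0.082×(-2.50104)=-0.20508, 0.027×(-3.61192)=-0.09752, 0.061×(-2.79688)=-0.17061, 0.619×(-0.47965)=-0.29690, 0.075×(-2.59027)=-0.19427, 0.088×(-2.43042)=-0.21388, 0.048×(-3.03655)=-0.14575.
Sum = -1.32402, so H' = 1.324.

1.324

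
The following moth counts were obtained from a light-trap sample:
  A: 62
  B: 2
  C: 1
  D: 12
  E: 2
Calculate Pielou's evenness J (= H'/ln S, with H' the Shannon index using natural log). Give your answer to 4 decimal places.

Total N = 62+2+1+12+2 = 79, so the proportions are 0.78481, 0.025316, 0.012658, 0.151899, 0.025316 (working shown to 6 dp, full precision carried).
H' = −Σ pᵢ ln pᵢ = −((-0.190170) + (-0.093071) + (-0.055309) + (-0.286259) + (-0.093071)) = 0.717881.
With S = 5 species, ln S = 1.609438, so J = 0.717881/1.609438 = 0.446044, i.e. 0.4460 to 4 decimal places.

0.4460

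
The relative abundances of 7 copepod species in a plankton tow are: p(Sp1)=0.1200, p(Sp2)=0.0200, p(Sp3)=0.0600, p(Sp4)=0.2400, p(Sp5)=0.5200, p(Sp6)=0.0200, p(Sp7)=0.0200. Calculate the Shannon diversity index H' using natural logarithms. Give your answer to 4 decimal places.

1.3405

Each pᵢ ln pᵢ term (working shown to 6 dp, full precision carried): 0.12×(-2.120264)=-0.254432, 0.02×(-3.912023)=-0.078240, 0.06×(-2.813411)=-0.168805, 0.24×(-1.427116)=-0.342508, 0.52×(-0.653926)=-0.340042, 0.02×(-3.912023)=-0.078240, 0.02×(-3.912023)=-0.078240.
Sum = -1.340507, so H' = 1.3405.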